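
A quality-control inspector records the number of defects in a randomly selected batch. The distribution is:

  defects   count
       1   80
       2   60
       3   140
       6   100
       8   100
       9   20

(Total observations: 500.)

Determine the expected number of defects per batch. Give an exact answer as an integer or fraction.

Total = 500, so P(defects=1) = 80/500, etc.
E[X] = (4/25)·1 + (3/25)·2 + (7/25)·3 + (1/5)·6 + (1/5)·8 + (1/25)·9
     = 22/5

22/5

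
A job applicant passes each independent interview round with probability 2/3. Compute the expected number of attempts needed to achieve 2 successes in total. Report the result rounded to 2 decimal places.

By linearity (sum of 2 independent geometric waits), E[trials] = 2/p = 2/(2/3) = 3.
≈ 3.00

3.00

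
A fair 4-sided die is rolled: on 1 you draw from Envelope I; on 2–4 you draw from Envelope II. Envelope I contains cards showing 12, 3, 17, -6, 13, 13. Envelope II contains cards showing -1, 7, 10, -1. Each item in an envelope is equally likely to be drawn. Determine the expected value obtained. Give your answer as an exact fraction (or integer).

239/48

E[X | Envelope I] = (12 + 3 + 17 − 6 + 13 + 13)/6 = 26/3
E[X | Envelope II] = (-1 + 7 + 10 − 1)/4 = 15/4
E[X] = (1/4)·26/3 + (3/4)·15/4 = 239/48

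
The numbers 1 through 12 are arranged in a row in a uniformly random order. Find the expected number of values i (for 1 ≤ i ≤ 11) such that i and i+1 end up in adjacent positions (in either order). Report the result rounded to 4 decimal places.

1.8333

For each i ∈ {1,…,11}, let Xᵢ = 1 if i and i+1 are adjacent. P(Xᵢ=1) = 2·(12−1)!/12! = 2/12.
By linearity, E[ΣXᵢ] = (11)·(2/12) = 11/6.
≈ 1.8333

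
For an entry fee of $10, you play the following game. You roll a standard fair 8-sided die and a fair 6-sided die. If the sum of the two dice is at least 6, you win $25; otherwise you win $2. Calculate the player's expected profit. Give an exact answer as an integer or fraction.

245/24 dollars

E[payout] = (5/24)·2 + (19/24)·25 = 485/24
Expected profit = 485/24 − 10 = 245/24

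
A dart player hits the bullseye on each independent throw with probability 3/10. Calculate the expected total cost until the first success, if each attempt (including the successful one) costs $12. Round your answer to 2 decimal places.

E[#attempts] = 1/p = 10/3; E[cost] = 12·10/3 = 40.
≈ 40.00

$40.00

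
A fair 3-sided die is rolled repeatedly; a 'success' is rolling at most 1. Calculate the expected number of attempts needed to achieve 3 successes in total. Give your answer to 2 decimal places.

By linearity (sum of 3 independent geometric waits), E[trials] = 3/p = 3/(1/3) = 9.
≈ 9.00

9.00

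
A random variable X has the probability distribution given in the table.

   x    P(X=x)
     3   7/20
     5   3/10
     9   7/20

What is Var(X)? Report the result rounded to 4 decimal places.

6.5100

E[X] = (7/20)·3 + (3/10)·5 + (7/20)·9 = 57/10
E[X²] = (7/20)·9 + (3/10)·25 + (7/20)·81 = 39
Var(X) = 39 − (57/10)² = 651/100 ≈ 6.5100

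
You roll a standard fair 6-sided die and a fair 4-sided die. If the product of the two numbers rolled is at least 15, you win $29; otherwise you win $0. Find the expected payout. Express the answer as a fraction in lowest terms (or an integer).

E[payout] = (19/24)·0 + (5/24)·29 = 145/24

145/24 dollars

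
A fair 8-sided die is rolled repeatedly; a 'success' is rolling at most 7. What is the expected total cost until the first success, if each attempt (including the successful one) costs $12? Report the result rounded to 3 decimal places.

E[#attempts] = 1/p = 8/7; E[cost] = 12·8/7 = 96/7.
≈ 13.714

$13.714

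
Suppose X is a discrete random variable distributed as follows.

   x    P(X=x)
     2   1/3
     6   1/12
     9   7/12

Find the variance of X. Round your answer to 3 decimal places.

E[X] = (1/3)·2 + (1/12)·6 + (7/12)·9 = 77/12
E[X²] = (1/3)·4 + (1/12)·36 + (7/12)·81 = 619/12
Var(X) = 619/12 − (77/12)² = 1499/144 ≈ 10.410

10.410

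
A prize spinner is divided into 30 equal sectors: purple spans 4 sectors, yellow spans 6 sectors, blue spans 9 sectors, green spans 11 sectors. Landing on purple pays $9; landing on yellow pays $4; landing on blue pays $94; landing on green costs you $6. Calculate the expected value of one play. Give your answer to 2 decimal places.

$28.00

E[payout] = (4/30)·9 + (6/30)·4 + (9/30)·94 + (11/30)·(-6) = 28
≈ $28.00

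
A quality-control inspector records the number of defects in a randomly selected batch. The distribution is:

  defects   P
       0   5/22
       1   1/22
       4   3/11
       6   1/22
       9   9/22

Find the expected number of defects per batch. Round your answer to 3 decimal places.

5.091

E[X] = (5/22)·0 + (1/22)·1 + (3/11)·4 + (1/22)·6 + (9/22)·9
     = 56/11 ≈ 5.091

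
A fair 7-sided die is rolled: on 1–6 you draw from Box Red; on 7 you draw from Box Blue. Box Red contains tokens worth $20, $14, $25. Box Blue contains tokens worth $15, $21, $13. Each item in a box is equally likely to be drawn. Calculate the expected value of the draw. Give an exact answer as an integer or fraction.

E[X | Box Red] = (20 + 14 + 25)/3 = 59/3
E[X | Box Blue] = (15 + 21 + 13)/3 = 49/3
E[X] = (6/7)·59/3 + (1/7)·49/3 = 403/21

403/21 dollars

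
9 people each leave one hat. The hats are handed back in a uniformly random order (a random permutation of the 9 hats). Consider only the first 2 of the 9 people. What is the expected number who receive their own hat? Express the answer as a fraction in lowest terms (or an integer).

Let Xᵢ = 1 if person i gets their own hat. For each i, P(Xᵢ=1) = 1/9.
By linearity of expectation, E[X₁+…+X_2] = 2·(1/9) = 2/9.

2/9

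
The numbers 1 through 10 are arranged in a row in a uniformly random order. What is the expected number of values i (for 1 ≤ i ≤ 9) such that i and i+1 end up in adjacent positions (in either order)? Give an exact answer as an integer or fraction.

9/5

For each i ∈ {1,…,9}, let Xᵢ = 1 if i and i+1 are adjacent. P(Xᵢ=1) = 2·(10−1)!/10! = 2/10.
By linearity, E[ΣXᵢ] = (9)·(2/10) = 9/5.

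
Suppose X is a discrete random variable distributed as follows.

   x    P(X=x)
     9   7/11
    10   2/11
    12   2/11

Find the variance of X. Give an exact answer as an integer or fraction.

156/121

E[X] = (7/11)·9 + (2/11)·10 + (2/11)·12 = 107/11
E[X²] = (7/11)·81 + (2/11)·100 + (2/11)·144 = 1055/11
Var(X) = 1055/11 − (107/11)² = 156/121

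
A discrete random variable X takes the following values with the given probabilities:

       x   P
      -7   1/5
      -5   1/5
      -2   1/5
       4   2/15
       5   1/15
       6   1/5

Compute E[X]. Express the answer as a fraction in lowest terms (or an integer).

-11/15

E[X] = (1/5)·(-7) + (1/5)·(-5) + (1/5)·(-2) + (2/15)·4 + (1/15)·5 + (1/5)·6
     = -11/15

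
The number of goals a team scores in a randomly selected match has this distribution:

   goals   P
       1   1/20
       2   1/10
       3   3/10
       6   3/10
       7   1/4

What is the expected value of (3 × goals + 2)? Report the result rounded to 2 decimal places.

16.10

E[3x+2] = (1/20)·5 + (1/10)·8 + (3/10)·11 + (3/10)·20 + (1/4)·23
     = 161/10 ≈ 16.10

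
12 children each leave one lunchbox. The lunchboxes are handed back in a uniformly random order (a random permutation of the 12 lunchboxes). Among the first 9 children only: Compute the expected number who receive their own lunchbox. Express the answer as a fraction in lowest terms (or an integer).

3/4

Let Xᵢ = 1 if person i gets their own lunchbox. For each i, P(Xᵢ=1) = 1/12.
By linearity of expectation, E[X₁+…+X_9] = 9·(1/12) = 3/4.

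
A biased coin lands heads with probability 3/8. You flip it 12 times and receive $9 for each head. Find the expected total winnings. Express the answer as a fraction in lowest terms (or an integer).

81/2 dollars

E[#heads] = 12·3/8 = 9/2 (linearity over flips).
E[winnings] = 9·9/2 = 81/2.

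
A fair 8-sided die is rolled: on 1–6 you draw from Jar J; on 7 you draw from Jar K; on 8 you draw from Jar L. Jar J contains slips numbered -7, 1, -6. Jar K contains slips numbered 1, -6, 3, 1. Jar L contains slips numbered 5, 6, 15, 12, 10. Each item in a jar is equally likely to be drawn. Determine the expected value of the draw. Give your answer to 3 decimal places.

-1.831

E[X | Jar J] = (-7 + 1 − 6)/3 = -4
E[X | Jar K] = (1 − 6 + 3 + 1)/4 = -1/4
E[X | Jar L] = (5 + 6 + 15 + 12 + 10)/5 = 48/5
E[X] = (3/4)·(-4) + (1/8)·(-1/4) + (1/8)·48/5 = -293/160 ≈ -1.831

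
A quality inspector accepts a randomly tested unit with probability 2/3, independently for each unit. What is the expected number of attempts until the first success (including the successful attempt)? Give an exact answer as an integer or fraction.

For a geometric distribution, E[trials] = 1/p = 1/(2/3) = 3/2.

3/2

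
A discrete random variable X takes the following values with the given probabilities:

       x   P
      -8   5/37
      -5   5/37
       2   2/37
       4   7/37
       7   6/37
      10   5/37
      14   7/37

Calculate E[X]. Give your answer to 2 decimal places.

4.24

E[X] = (5/37)·(-8) + (5/37)·(-5) + (2/37)·2 + (7/37)·4 + (6/37)·7 + (5/37)·10 + (7/37)·14
     = 157/37 ≈ 4.24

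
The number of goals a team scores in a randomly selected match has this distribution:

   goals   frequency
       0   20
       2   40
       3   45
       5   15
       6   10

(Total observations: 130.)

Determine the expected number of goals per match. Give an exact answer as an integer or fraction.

Total = 130, so P(goals=0) = 20/130, etc.
E[X] = (2/13)·0 + (4/13)·2 + (9/26)·3 + (3/26)·5 + (1/13)·6
     = 35/13

35/13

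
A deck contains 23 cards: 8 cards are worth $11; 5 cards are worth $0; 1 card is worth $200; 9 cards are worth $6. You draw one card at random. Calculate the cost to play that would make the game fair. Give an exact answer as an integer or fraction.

E[payout] = (8/23)·11 + (5/23)·0 + (1/23)·200 + (9/23)·6 = 342/23
Fair fee = E[payout] = 342/23

342/23 dollars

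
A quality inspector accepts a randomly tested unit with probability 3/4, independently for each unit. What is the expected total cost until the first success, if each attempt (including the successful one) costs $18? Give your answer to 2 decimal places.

E[#attempts] = 1/p = 4/3; E[cost] = 18·4/3 = 24.
≈ 24.00

$24.00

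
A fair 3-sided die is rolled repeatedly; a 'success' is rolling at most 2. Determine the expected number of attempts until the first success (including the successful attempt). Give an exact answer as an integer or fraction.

3/2

For a geometric distribution, E[trials] = 1/p = 1/(2/3) = 3/2.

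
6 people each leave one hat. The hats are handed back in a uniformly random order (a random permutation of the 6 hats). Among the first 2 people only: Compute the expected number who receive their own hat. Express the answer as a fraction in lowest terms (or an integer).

Let Xᵢ = 1 if person i gets their own hat. For each i, P(Xᵢ=1) = 1/6.
By linearity of expectation, E[X₁+…+X_2] = 2·(1/6) = 1/3.

1/3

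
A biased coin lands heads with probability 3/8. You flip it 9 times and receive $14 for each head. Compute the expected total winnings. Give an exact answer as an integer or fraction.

189/4 dollars

E[#heads] = 9·3/8 = 27/8 (linearity over flips).
E[winnings] = 14·27/8 = 189/4.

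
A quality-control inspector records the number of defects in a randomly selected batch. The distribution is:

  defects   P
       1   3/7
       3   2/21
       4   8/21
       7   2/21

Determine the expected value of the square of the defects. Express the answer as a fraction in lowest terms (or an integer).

E[X²] = (3/7)·1 + (2/21)·9 + (8/21)·16 + (2/21)·49
     = 253/21

253/21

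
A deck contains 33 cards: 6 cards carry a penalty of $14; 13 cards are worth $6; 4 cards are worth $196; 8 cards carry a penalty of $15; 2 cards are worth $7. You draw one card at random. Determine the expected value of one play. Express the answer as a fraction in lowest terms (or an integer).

E[payout] = (6/33)·(-14) + (13/33)·6 + (4/33)·196 + (8/33)·(-15) + (2/33)·7 = 224/11

224/11 dollars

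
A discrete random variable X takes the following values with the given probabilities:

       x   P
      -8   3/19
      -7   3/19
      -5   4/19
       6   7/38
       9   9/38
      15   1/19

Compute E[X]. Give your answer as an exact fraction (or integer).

E[X] = (3/19)·(-8) + (3/19)·(-7) + (4/19)·(-5) + (7/38)·6 + (9/38)·9 + (1/19)·15
     = 23/38

23/38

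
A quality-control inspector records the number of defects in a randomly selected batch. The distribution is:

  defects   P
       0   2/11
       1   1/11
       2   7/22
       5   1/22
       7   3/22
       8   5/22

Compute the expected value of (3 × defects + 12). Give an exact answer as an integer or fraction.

255/11

E[3x+12] = (2/11)·12 + (1/11)·15 + (7/22)·18 + (1/22)·27 + (3/22)·33 + (5/22)·36
     = 255/11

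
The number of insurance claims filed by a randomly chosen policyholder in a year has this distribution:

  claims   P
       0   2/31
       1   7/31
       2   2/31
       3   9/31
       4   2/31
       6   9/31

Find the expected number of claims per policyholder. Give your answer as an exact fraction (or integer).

E[X] = (2/31)·0 + (7/31)·1 + (2/31)·2 + (9/31)·3 + (2/31)·4 + (9/31)·6
     = 100/31

100/31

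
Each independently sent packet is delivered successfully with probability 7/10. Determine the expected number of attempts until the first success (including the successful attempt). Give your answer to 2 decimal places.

1.43

For a geometric distribution, E[trials] = 1/p = 1/(7/10) = 10/7.
≈ 1.43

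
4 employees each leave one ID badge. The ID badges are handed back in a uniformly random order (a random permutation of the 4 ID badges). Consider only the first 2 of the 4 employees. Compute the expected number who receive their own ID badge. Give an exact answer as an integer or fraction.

Let Xᵢ = 1 if person i gets their own ID badge. For each i, P(Xᵢ=1) = 1/4.
By linearity of expectation, E[X₁+…+X_2] = 2·(1/4) = 1/2.

1/2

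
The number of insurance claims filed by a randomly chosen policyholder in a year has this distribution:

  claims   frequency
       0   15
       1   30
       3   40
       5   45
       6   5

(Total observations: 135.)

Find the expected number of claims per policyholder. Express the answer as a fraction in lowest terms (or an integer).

Total = 135, so P(claims=0) = 15/135, etc.
E[X] = (1/9)·0 + (2/9)·1 + (8/27)·3 + (1/3)·5 + (1/27)·6
     = 3

3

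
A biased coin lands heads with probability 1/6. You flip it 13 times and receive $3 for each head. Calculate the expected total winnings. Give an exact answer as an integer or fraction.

13/2 dollars

E[#heads] = 13·1/6 = 13/6 (linearity over flips).
E[winnings] = 3·13/6 = 13/2.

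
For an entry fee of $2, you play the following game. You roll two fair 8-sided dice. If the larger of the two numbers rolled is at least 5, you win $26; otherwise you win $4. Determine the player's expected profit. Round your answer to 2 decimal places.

E[payout] = (1/4)·4 + (3/4)·26 = 41/2
Expected profit = 41/2 − 2 = 37/2 ≈ $18.50

$18.50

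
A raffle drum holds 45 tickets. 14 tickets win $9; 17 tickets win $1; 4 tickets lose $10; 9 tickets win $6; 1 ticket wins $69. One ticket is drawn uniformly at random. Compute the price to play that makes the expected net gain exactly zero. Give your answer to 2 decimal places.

E[payout] = (14/45)·9 + (17/45)·1 + (4/45)·(-10) + (9/45)·6 + (1/45)·69 = 226/45
Fair fee = E[payout] = 226/45 ≈ $5.02

$5.02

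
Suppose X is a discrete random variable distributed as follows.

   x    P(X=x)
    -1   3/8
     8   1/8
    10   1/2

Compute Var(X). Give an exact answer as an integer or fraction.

E[X] = (3/8)·(-1) + (1/8)·8 + (1/2)·10 = 45/8
E[X²] = (3/8)·1 + (1/8)·64 + (1/2)·100 = 467/8
Var(X) = 467/8 − (45/8)² = 1711/64

1711/64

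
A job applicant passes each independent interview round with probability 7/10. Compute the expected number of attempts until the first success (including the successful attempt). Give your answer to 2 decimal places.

For a geometric distribution, E[trials] = 1/p = 1/(7/10) = 10/7.
≈ 1.43

1.43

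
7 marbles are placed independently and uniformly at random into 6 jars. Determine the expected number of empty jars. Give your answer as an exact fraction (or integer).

78125/46656

Let Xⱼ=1 if jar j is empty. P(Xⱼ=1) = ((6-1)/6)^7 = 78125/279936.
By linearity, E[#empty] = 6·78125/279936 = 78125/46656.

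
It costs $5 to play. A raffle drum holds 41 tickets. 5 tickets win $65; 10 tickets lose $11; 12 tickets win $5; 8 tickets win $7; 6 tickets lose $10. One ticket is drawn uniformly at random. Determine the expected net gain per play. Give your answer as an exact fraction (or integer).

E[payout] = (5/41)·65 + (10/41)·(-11) + (12/41)·5 + (8/41)·7 + (6/41)·(-10) = 271/41
Expected profit = 271/41 − 5 = 66/41

66/41 dollars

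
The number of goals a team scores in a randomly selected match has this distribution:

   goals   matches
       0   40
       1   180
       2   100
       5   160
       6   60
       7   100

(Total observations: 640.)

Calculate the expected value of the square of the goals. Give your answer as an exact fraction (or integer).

Total = 640, so P(goals=0) = 40/640, etc.
E[X²] = (1/16)·0 + (9/32)·1 + (5/32)·4 + (1/4)·25 + (3/32)·36 + (5/32)·49
     = 291/16

291/16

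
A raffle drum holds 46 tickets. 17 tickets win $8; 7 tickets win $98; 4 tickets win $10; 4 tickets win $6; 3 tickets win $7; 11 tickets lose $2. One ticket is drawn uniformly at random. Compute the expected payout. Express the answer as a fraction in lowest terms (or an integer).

E[payout] = (17/46)·8 + (7/46)·98 + (4/46)·10 + (4/46)·6 + (3/46)·7 + (11/46)·(-2) = 885/46

885/46 dollars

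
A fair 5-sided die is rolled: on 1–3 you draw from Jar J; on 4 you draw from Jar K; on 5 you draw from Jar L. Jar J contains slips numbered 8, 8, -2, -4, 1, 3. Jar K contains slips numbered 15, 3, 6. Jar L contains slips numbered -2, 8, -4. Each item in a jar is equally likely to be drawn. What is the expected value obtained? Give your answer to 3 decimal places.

3.133

E[X | Jar J] = (8 + 8 − 2 − 4 + 1 + 3)/6 = 7/3
E[X | Jar K] = (15 + 3 + 6)/3 = 8
E[X | Jar L] = (-2 + 8 − 4)/3 = 2/3
E[X] = (3/5)·7/3 + (1/5)·8 + (1/5)·2/3 = 47/15 ≈ 3.133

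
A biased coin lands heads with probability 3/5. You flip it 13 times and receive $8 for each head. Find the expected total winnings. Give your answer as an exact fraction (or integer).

312/5 dollars

E[#heads] = 13·3/5 = 39/5 (linearity over flips).
E[winnings] = 8·39/5 = 312/5.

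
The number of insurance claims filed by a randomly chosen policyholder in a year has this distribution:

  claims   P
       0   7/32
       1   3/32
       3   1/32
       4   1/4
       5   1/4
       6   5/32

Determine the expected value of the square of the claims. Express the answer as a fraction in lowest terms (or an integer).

E[X²] = (7/32)·0 + (3/32)·1 + (1/32)·9 + (1/4)·16 + (1/4)·25 + (5/32)·36
     = 65/4

65/4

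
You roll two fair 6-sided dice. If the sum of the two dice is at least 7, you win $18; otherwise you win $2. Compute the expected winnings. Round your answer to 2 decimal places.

$11.33

E[payout] = (5/12)·2 + (7/12)·18 = 34/3
≈ $11.33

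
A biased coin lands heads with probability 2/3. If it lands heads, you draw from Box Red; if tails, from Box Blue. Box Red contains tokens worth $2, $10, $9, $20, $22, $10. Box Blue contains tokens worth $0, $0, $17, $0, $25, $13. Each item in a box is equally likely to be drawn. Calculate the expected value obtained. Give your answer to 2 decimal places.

$11.17

E[X | Box Red] = (2 + 10 + 9 + 20 + 22 + 10)/6 = 73/6
E[X | Box Blue] = (0 + 0 + 17 + 0 + 25 + 13)/6 = 55/6
E[X] = (2/3)·73/6 + (1/3)·55/6 = 67/6 ≈ 11.17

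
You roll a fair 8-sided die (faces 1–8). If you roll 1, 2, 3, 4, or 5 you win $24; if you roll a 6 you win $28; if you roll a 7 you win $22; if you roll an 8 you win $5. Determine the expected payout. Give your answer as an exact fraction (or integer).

E[payout] = (1/8)·5 + (1/8)·22 + (5/8)·24 + (1/8)·28 = 175/8

175/8 dollars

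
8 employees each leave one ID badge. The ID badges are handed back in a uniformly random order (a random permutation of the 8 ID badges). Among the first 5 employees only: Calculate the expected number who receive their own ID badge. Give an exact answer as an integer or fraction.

5/8

Let Xᵢ = 1 if person i gets their own ID badge. For each i, P(Xᵢ=1) = 1/8.
By linearity of expectation, E[X₁+…+X_5] = 5·(1/8) = 5/8.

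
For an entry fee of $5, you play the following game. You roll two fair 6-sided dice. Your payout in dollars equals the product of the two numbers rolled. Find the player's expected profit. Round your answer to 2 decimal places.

$7.25

Distribution of the product of the two numbers rolled: 1 w.p. 1/36, 2 w.p. 1/18, 3 w.p. 1/18, 4 w.p. 1/12, 5 w.p. 1/18, 6 w.p. 1/9, …
E[payout] = (1/36)·1 + (1/18)·2 + (1/18)·3 + (1/12)·4 + (1/18)·5 + (1/9)·6 + (1/18)·8 + (1/36)·9 + (1/18)·10 + (1/9)·12 + (1/18)·15 + (1/36)·16 + (1/18)·18 + (1/18)·20 + (1/18)·24 + (1/36)·25 + (1/18)·30 + (1/36)·36 = 49/4
Expected profit = 49/4 − 5 = 29/4 ≈ $7.25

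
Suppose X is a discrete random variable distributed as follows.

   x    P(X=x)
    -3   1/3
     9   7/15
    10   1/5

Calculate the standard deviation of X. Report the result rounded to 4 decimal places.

E[X] = 26/5, E[X²] = 304/5
Var(X) = E[X²] − (E[X])² = 304/5 − 676/25 = 844/25
SD(X) = √(844/25) ≈ 5.8103

5.8103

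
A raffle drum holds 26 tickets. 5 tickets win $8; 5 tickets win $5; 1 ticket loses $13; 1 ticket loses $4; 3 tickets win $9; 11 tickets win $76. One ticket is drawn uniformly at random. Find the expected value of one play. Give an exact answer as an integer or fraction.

E[payout] = (5/26)·8 + (5/26)·5 + (1/26)·(-13) + (1/26)·(-4) + (3/26)·9 + (11/26)·76 = 911/26

911/26 dollars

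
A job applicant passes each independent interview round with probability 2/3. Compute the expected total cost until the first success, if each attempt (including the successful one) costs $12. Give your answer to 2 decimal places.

E[#attempts] = 1/p = 3/2; E[cost] = 12·3/2 = 18.
≈ 18.00

$18.00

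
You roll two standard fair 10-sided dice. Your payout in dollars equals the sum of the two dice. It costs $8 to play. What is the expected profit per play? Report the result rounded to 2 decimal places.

Distribution of the sum of the two dice: 2 w.p. 1/100, 3 w.p. 1/50, 4 w.p. 3/100, 5 w.p. 1/25, 6 w.p. 1/20, 7 w.p. 3/50, …
E[payout] = (1/100)·2 + (1/50)·3 + (3/100)·4 + (1/25)·5 + (1/20)·6 + (3/50)·7 + (7/100)·8 + (2/25)·9 + (9/100)·10 + (1/10)·11 + (9/100)·12 + (2/25)·13 + (7/100)·14 + (3/50)·15 + (1/20)·16 + (1/25)·17 + (3/100)·18 + (1/50)·19 + (1/100)·20 = 11
Expected profit = 11 − 8 = 3 ≈ $3.00

$3.00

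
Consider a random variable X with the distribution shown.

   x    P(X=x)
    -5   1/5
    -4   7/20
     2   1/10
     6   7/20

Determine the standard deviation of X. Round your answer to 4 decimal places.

E[X] = -1/10, E[X²] = 118/5
Var(X) = E[X²] − (E[X])² = 118/5 − 1/100 = 2359/100
SD(X) = √(2359/100) ≈ 4.8570

4.8570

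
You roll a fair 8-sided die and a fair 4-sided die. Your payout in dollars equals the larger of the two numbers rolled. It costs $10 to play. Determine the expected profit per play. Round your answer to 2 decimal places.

-$5.19

Distribution of the larger of the two numbers rolled: 1 w.p. 1/32, 2 w.p. 3/32, 3 w.p. 5/32, 4 w.p. 7/32, 5 w.p. 1/8, 6 w.p. 1/8, …
E[payout] = (1/32)·1 + (3/32)·2 + (5/32)·3 + (7/32)·4 + (1/8)·5 + (1/8)·6 + (1/8)·7 + (1/8)·8 = 77/16
Expected profit = 77/16 − 10 = -83/16 ≈ -$5.19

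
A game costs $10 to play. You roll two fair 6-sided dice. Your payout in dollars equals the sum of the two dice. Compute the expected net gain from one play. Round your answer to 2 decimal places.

-$3.00

Distribution of the sum of the two dice: 2 w.p. 1/36, 3 w.p. 1/18, 4 w.p. 1/12, 5 w.p. 1/9, 6 w.p. 5/36, 7 w.p. 1/6, …
E[payout] = (1/36)·2 + (1/18)·3 + (1/12)·4 + (1/9)·5 + (5/36)·6 + (1/6)·7 + (5/36)·8 + (1/9)·9 + (1/12)·10 + (1/18)·11 + (1/36)·12 = 7
Expected profit = 7 − 10 = -3 ≈ -$3.00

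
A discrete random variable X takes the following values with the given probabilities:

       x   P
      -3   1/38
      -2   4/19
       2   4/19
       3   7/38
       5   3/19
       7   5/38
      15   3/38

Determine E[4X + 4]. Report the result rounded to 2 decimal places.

E[4x+4] = (1/38)·(-8) + (4/19)·(-4) + (4/19)·12 + (7/38)·16 + (3/19)·24 + (5/38)·32 + (3/38)·64
     = 332/19 ≈ 17.47

17.47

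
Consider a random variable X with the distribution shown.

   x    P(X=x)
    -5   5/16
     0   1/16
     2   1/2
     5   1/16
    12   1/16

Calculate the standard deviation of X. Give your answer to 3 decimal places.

4.486

E[X] = 1/2, E[X²] = 163/8
Var(X) = E[X²] − (E[X])² = 163/8 − 1/4 = 161/8
SD(X) = √(161/8) ≈ 4.486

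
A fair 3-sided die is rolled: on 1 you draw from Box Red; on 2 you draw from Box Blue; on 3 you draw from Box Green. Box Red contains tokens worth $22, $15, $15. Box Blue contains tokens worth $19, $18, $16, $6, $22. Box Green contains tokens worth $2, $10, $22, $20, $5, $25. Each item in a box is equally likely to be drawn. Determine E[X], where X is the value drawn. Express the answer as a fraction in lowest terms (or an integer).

713/45 dollars

E[X | Box Red] = (22 + 15 + 15)/3 = 52/3
E[X | Box Blue] = (19 + 18 + 16 + 6 + 22)/5 = 81/5
E[X | Box Green] = (2 + 10 + 22 + 20 + 5 + 25)/6 = 14
E[X] = (1/3)·52/3 + (1/3)·81/5 + (1/3)·14 = 713/45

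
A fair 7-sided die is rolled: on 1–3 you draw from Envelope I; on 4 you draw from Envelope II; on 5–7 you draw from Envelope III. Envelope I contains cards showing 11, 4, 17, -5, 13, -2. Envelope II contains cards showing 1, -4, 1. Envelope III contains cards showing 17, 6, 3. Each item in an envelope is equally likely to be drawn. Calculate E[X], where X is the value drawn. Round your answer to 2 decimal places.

E[X | Envelope I] = (11 + 4 + 17 − 5 + 13 − 2)/6 = 19/3
E[X | Envelope II] = (1 − 4 + 1)/3 = -2/3
E[X | Envelope III] = (17 + 6 + 3)/3 = 26/3
E[X] = (3/7)·19/3 + (1/7)·(-2/3) + (3/7)·26/3 = 19/3 ≈ 6.33

6.33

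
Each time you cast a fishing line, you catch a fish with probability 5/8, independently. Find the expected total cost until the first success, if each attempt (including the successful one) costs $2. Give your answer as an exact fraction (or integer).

E[#attempts] = 1/p = 8/5; E[cost] = 2·8/5 = 16/5.

16/5 dollars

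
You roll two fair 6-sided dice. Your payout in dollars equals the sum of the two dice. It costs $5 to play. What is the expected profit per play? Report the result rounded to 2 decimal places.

Distribution of the sum of the two dice: 2 w.p. 1/36, 3 w.p. 1/18, 4 w.p. 1/12, 5 w.p. 1/9, 6 w.p. 5/36, 7 w.p. 1/6, …
E[payout] = (1/36)·2 + (1/18)·3 + (1/12)·4 + (1/9)·5 + (5/36)·6 + (1/6)·7 + (5/36)·8 + (1/9)·9 + (1/12)·10 + (1/18)·11 + (1/36)·12 = 7
Expected profit = 7 − 5 = 2 ≈ $2.00

$2.00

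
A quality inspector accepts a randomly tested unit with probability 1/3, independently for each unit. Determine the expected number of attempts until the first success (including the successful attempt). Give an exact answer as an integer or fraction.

For a geometric distribution, E[trials] = 1/p = 1/(1/3) = 3.

3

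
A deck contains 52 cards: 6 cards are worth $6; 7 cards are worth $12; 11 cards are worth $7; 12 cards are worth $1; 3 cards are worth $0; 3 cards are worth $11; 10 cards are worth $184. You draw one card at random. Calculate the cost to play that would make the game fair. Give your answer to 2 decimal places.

E[payout] = (6/52)·6 + (7/52)·12 + (11/52)·7 + (12/52)·1 + (3/52)·0 + (3/52)·11 + (10/52)·184 = 1041/26
Fair fee = E[payout] = 1041/26 ≈ $40.04

$40.04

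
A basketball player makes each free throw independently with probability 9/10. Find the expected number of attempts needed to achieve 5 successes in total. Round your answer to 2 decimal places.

5.56

By linearity (sum of 5 independent geometric waits), E[trials] = 5/p = 5/(9/10) = 50/9.
≈ 5.56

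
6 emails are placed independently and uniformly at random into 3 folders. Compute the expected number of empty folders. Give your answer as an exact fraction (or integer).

64/243

Let Xⱼ=1 if folder j is empty. P(Xⱼ=1) = ((3-1)/3)^6 = 64/729.
By linearity, E[#empty] = 3·64/729 = 64/243.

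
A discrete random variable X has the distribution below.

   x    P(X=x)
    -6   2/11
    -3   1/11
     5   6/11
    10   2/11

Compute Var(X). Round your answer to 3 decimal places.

29.058

E[X] = (2/11)·(-6) + (1/11)·(-3) + (6/11)·5 + (2/11)·10 = 35/11
E[X²] = (2/11)·36 + (1/11)·9 + (6/11)·25 + (2/11)·100 = 431/11
Var(X) = 431/11 − (35/11)² = 3516/121 ≈ 29.058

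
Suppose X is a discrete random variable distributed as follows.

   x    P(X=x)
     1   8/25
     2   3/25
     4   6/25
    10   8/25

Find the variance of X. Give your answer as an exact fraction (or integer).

8976/625

E[X] = (8/25)·1 + (3/25)·2 + (6/25)·4 + (8/25)·10 = 118/25
E[X²] = (8/25)·1 + (3/25)·4 + (6/25)·16 + (8/25)·100 = 916/25
Var(X) = 916/25 − (118/25)² = 8976/625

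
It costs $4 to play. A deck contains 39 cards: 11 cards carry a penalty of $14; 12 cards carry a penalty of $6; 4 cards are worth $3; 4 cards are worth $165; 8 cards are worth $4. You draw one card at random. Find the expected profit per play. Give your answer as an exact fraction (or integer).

E[payout] = (11/39)·(-14) + (12/39)·(-6) + (4/39)·3 + (4/39)·165 + (8/39)·4 = 478/39
Expected profit = 478/39 − 4 = 322/39

322/39 dollars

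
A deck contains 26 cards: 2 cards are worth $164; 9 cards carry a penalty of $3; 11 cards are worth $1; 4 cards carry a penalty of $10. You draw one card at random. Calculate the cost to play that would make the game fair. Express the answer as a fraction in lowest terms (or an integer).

E[payout] = (2/26)·164 + (9/26)·(-3) + (11/26)·1 + (4/26)·(-10) = 136/13
Fair fee = E[payout] = 136/13

136/13 dollars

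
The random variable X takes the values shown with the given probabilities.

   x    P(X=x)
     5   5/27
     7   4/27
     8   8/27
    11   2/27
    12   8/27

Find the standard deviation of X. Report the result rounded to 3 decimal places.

E[X] = 235/27, E[X²] = 2227/27
Var(X) = E[X²] − (E[X])² = 2227/27 − 55225/729 = 4904/729
SD(X) = √(4904/729) ≈ 2.594

2.594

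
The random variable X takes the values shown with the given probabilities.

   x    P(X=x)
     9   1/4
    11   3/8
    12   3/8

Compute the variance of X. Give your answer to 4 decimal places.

1.3594

E[X] = (1/4)·9 + (3/8)·11 + (3/8)·12 = 87/8
E[X²] = (1/4)·81 + (3/8)·121 + (3/8)·144 = 957/8
Var(X) = 957/8 − (87/8)² = 87/64 ≈ 1.3594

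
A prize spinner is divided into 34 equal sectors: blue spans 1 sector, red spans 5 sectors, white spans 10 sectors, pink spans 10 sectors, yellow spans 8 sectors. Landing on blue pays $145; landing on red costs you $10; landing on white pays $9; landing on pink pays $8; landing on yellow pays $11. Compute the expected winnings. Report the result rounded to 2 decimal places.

$10.38

E[payout] = (1/34)·145 + (5/34)·(-10) + (10/34)·9 + (10/34)·8 + (8/34)·11 = 353/34
≈ $10.38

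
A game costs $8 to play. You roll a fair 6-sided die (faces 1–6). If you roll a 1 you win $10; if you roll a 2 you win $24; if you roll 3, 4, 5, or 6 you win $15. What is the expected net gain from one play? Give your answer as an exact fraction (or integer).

23/3 dollars

E[payout] = (1/6)·10 + (2/3)·15 + (1/6)·24 = 47/3
Expected profit = 47/3 − 8 = 23/3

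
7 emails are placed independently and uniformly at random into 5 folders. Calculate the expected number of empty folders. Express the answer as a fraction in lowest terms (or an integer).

16384/15625

Let Xⱼ=1 if folder j is empty. P(Xⱼ=1) = ((5-1)/5)^7 = 16384/78125.
By linearity, E[#empty] = 5·16384/78125 = 16384/15625.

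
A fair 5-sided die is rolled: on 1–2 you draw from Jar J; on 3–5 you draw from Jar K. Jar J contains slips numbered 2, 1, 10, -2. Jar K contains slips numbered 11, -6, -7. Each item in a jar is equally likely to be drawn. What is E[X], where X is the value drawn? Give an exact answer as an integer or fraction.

7/10

E[X | Jar J] = (2 + 1 + 10 − 2)/4 = 11/4
E[X | Jar K] = (11 − 6 − 7)/3 = -2/3
E[X] = (2/5)·11/4 + (3/5)·(-2/3) = 7/10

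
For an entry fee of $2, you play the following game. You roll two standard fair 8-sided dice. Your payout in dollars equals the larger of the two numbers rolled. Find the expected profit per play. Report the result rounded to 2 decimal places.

$3.81

Distribution of the larger of the two numbers rolled: 1 w.p. 1/64, 2 w.p. 3/64, 3 w.p. 5/64, 4 w.p. 7/64, 5 w.p. 9/64, 6 w.p. 11/64, …
E[payout] = (1/64)·1 + (3/64)·2 + (5/64)·3 + (7/64)·4 + (9/64)·5 + (11/64)·6 + (13/64)·7 + (15/64)·8 = 93/16
Expected profit = 93/16 − 2 = 61/16 ≈ $3.81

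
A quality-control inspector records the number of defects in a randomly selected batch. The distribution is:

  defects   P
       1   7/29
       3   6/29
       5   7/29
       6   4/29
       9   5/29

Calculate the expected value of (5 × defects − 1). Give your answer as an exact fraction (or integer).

616/29

E[5x-1] = (7/29)·4 + (6/29)·14 + (7/29)·24 + (4/29)·29 + (5/29)·44
     = 616/29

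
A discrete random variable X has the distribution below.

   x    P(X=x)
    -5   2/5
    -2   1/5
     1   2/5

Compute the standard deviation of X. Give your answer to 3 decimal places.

E[X] = -2, E[X²] = 56/5
Var(X) = E[X²] − (E[X])² = 56/5 − 4 = 36/5
SD(X) = √(36/5) ≈ 2.683

2.683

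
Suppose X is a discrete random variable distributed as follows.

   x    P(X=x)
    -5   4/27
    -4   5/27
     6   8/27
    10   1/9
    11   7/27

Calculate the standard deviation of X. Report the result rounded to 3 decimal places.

6.456

E[X] = 115/27, E[X²] = 1615/27
Var(X) = E[X²] − (E[X])² = 1615/27 − 13225/729 = 30380/729
SD(X) = √(30380/729) ≈ 6.456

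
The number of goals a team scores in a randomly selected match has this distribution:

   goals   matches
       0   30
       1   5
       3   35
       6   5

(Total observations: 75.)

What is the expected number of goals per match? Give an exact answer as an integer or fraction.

28/15

Total = 75, so P(goals=0) = 30/75, etc.
E[X] = (2/5)·0 + (1/15)·1 + (7/15)·3 + (1/15)·6
     = 28/15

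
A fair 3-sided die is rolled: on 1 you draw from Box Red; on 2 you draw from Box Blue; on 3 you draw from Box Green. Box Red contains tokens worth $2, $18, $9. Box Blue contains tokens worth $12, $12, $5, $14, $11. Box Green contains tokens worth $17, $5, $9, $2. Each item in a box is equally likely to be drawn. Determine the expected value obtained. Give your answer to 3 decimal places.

$9.572

E[X | Box Red] = (2 + 18 + 9)/3 = 29/3
E[X | Box Blue] = (12 + 12 + 5 + 14 + 11)/5 = 54/5
E[X | Box Green] = (17 + 5 + 9 + 2)/4 = 33/4
E[X] = (1/3)·29/3 + (1/3)·54/5 + (1/3)·33/4 = 1723/180 ≈ 9.572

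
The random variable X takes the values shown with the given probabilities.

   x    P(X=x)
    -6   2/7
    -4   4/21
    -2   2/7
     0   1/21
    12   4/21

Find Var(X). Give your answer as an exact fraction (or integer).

18224/441

E[X] = (2/7)·(-6) + (4/21)·(-4) + (2/7)·(-2) + (1/21)·0 + (4/21)·12 = -16/21
E[X²] = (2/7)·36 + (4/21)·16 + (2/7)·4 + (1/21)·0 + (4/21)·144 = 880/21
Var(X) = 880/21 − (-16/21)² = 18224/441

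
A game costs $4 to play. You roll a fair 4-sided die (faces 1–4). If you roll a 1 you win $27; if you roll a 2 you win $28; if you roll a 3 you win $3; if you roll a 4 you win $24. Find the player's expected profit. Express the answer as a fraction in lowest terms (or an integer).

33/2 dollars

E[payout] = (1/4)·3 + (1/4)·24 + (1/4)·27 + (1/4)·28 = 41/2
Expected profit = 41/2 − 4 = 33/2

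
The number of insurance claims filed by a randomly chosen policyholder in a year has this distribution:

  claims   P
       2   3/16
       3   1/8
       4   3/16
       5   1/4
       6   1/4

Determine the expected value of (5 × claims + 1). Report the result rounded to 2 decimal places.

E[5x+1] = (3/16)·11 + (1/8)·16 + (3/16)·21 + (1/4)·26 + (1/4)·31
     = 89/4 ≈ 22.25

22.25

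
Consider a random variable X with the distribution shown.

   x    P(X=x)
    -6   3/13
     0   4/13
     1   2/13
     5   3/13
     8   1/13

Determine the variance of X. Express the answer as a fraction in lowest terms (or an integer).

3188/169

E[X] = (3/13)·(-6) + (4/13)·0 + (2/13)·1 + (3/13)·5 + (1/13)·8 = 7/13
E[X²] = (3/13)·36 + (4/13)·0 + (2/13)·1 + (3/13)·25 + (1/13)·64 = 249/13
Var(X) = 249/13 − (7/13)² = 3188/169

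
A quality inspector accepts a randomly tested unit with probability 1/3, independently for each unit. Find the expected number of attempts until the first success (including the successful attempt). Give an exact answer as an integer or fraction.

3

For a geometric distribution, E[trials] = 1/p = 1/(1/3) = 3.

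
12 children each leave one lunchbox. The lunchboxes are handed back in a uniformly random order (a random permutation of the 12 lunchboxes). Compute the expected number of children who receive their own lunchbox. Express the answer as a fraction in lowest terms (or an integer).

1

Let Xᵢ = 1 if person i gets their own lunchbox. For each i, P(Xᵢ=1) = 1/12.
By linearity of expectation, E[X₁+…+X_12] = 12·(1/12) = 1.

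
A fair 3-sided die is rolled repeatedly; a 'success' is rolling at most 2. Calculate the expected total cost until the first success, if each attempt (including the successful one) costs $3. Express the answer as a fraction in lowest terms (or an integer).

E[#attempts] = 1/p = 3/2; E[cost] = 3·3/2 = 9/2.

9/2 dollars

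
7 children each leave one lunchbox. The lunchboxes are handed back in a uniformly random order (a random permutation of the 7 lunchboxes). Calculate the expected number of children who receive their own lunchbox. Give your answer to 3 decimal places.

1.000

Let Xᵢ = 1 if person i gets their own lunchbox. For each i, P(Xᵢ=1) = 1/7.
By linearity of expectation, E[X₁+…+X_7] = 7·(1/7) = 1.
≈ 1.000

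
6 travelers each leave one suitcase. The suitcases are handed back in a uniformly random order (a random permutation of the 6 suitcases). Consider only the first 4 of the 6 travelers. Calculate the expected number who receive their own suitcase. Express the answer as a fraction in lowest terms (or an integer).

2/3

Let Xᵢ = 1 if person i gets their own suitcase. For each i, P(Xᵢ=1) = 1/6.
By linearity of expectation, E[X₁+…+X_4] = 4·(1/6) = 2/3.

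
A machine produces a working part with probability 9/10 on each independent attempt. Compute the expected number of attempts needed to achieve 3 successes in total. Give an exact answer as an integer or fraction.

10/3

By linearity (sum of 3 independent geometric waits), E[trials] = 3/p = 3/(9/10) = 10/3.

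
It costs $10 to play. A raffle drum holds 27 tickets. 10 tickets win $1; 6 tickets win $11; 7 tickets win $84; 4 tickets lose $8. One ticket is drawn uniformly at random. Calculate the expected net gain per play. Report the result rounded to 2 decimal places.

$13.41

E[payout] = (10/27)·1 + (6/27)·11 + (7/27)·84 + (4/27)·(-8) = 632/27
Expected profit = 632/27 − 10 = 362/27 ≈ $13.41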